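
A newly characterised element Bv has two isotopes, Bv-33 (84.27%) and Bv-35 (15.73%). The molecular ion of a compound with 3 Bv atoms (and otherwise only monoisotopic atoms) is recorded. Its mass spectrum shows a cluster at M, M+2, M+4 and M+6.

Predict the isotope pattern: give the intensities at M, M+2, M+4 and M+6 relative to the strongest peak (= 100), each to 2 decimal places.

100.00 : 56.00 : 10.45 : 0.65

Expanding (0.8427 + 0.1573)^3:
P(M) = 0.8427^3 = 0.598438
P(M+2) = 3 × 0.8427^2 × 0.1573^1 = 0.335117
P(M+4) = 3 × 0.8427^1 × 0.1573^2 = 0.062554
P(M+6) = 0.1573^3 = 0.003892
The M peak is largest (0.598438); scaling to 100 gives 100.00 : 56.00 : 10.45 : 0.65.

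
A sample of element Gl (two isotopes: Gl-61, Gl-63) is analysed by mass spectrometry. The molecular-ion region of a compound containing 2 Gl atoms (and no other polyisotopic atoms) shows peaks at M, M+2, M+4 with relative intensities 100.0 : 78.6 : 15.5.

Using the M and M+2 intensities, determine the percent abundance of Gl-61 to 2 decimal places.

Write p for the Gl-61 fraction. I(M+2)/I(M) = [C(2,1)·p^1·(1−p)] / p^2 = 2·(1−p)/p = 78.6/100.0 = 0.7860
(1−p)/p = 0.7860/2 = 0.3930  ⇒  p = 1/(1 + 0.3930) = 0.7179
Gl-61: 71.79%, Gl-63: 28.21%.

71.79%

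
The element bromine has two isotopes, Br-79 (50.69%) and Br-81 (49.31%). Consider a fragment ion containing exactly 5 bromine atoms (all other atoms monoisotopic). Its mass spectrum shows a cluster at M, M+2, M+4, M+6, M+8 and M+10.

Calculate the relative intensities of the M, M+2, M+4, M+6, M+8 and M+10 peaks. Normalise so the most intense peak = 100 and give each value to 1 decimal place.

The 5 Br atoms are independent, so intensities follow the terms of (0.5069 + 0.4931)^5.
P(M) = 0.5069^5 = 0.033467
P(M+2) = 5 × 0.5069^4 × 0.4931^1 = 0.162777
P(M+4) = 10 × 0.5069^3 × 0.4931^2 = 0.316692
P(M+6) = 10 × 0.5069^2 × 0.4931^3 = 0.308070
P(M+8) = 5 × 0.5069^1 × 0.4931^4 = 0.149842
P(M+10) = 0.4931^5 = 0.029152
The M+4 peak is largest (0.316692); scaling to 100 gives 10.6 : 51.4 : 100.0 : 97.3 : 47.3 : 9.2.

10.6 : 51.4 : 100.0 : 97.3 : 47.3 : 9.2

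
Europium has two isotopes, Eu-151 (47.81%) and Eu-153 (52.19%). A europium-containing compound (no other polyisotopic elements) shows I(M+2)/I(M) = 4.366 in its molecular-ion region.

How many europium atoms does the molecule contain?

With n Eu atoms, P(M+2)/P(M) = C(n,1)·p^(n−1)q / p^n = n·q/p = n · 0.5219/0.4781.
n = 4.366 × 0.4781/0.5219 = 4.00 ≈ 4

4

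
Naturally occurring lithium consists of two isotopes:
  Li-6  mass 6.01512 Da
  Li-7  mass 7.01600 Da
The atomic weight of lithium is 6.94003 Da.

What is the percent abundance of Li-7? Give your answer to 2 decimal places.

Let x be the fractional abundance of Li-6; then Li-7 has abundance 1 − x.
6.01512·x + 7.01600·(1 − x) = 6.94003
(6.01512 − 7.01600)·x = 6.94003 − 7.01600
x = -0.07597 / -1.00088 = 0.07590 → 7.59% Li-6, 92.41% Li-7.

92.41%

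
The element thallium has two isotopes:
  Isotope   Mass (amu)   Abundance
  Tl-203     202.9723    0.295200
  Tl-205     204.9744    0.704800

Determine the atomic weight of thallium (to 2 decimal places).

204.38 amu

Weight each isotope mass by its fractional abundance: 0.295200 × 202.9723 + 0.704800 × 204.9744
= 59.91742 + 144.46596 = 204.38338 amu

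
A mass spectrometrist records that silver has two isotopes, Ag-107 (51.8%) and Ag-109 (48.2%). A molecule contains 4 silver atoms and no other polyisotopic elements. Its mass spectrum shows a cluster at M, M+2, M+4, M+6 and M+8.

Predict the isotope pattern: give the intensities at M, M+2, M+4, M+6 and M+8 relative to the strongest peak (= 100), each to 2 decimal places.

19.25 : 71.65 : 100.00 : 62.03 : 14.43

Each Ag atom is independently Ag-107 (p = 0.518) or Ag-109 (q = 0.482); the cluster is the binomial expansion (p + q)^4.
P(M) = 0.518^4 = 0.071998
P(M+2) = 4 × 0.518^3 × 0.482^1 = 0.267976
P(M+4) = 6 × 0.518^2 × 0.482^2 = 0.374029
P(M+6) = 4 × 0.518^1 × 0.482^3 = 0.232023
P(M+8) = 0.482^4 = 0.053974
The M+4 peak is largest (0.374029); scaling to 100 gives 19.25 : 71.65 : 100.00 : 62.03 : 14.43.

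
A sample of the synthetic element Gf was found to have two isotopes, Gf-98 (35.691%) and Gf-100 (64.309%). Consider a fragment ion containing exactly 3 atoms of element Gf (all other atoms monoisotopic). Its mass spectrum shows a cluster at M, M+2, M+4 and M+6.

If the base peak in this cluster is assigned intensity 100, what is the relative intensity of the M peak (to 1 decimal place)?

(0.35691 + 0.64309)^3 gives M 0.0455, M+2 0.2458, M+4 0.4428, M+6 0.2660; the largest is M+4.
P(M+4) = C(3,2) × 0.35691^1 × 0.64309^2 = 3 × 0.35691 × 0.41356475 = 0.442816 (base)
P(M) = C(3,0) × 0.35691^3 × 0.64309^0 = 1 × 0.04546489 × 1.0000 = 0.045465
Relative intensity = 0.045465 / 0.442816 × 100 = 10.3

10.3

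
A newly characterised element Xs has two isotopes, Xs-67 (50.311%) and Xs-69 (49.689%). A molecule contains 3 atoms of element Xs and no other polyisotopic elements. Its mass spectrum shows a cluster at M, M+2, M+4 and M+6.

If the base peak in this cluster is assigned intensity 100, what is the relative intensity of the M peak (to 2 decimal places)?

Binomial terms of (0.50311 + 0.49689)^3: M 0.1273, M+2 0.3773, M+4 0.3727, M+6 0.1227 → M+2 is the base peak.
P(M+2) = C(3,1) × 0.50311^2 × 0.49689^1 = 3 × 0.25311967 × 0.49689 = 0.377318 (base)
P(M) = C(3,0) × 0.50311^3 × 0.49689^0 = 1 × 0.12734704 × 1.0000 = 0.127347
Relative intensity = 0.127347 / 0.377318 × 100 = 33.75

33.75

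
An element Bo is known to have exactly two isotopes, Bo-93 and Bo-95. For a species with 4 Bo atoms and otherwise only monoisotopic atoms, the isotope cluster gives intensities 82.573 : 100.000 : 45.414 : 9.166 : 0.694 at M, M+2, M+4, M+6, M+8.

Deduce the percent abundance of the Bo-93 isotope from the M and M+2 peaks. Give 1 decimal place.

Write p for the Bo-93 fraction. I(M+2)/I(M) = [C(4,1)·p^3·(1−p)] / p^4 = 4·(1−p)/p = 100.000/82.573 = 1.2110
(1−p)/p = 1.2110/4 = 0.3028  ⇒  p = 1/(1 + 0.3028) = 0.7676
Bo-93: 76.8%, Bo-95: 23.2%.

76.8%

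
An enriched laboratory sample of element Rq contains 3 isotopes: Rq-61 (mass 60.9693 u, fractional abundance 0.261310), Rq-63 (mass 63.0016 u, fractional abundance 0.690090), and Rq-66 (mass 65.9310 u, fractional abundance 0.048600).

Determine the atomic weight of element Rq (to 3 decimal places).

62.613 u

Average mass = Σ (abundance × isotope mass) = 0.261310 × 60.9693 + 0.690090 × 63.0016 + 0.048600 × 65.9310
= 15.93189 + 43.47677 + 3.20425 = 62.61291 u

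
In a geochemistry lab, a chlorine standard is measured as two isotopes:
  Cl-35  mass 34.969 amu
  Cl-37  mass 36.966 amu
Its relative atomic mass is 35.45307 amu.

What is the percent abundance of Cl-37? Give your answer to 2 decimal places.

Let x be the fractional abundance of Cl-35; then Cl-37 has abundance 1 − x.
34.969·x + 36.966·(1 − x) = 35.45307
(34.969 − 36.966)·x = 35.45307 − 36.966
x = -1.51293 / -1.997 = 0.75760 → 75.76% Cl-35, 24.24% Cl-37.

24.24%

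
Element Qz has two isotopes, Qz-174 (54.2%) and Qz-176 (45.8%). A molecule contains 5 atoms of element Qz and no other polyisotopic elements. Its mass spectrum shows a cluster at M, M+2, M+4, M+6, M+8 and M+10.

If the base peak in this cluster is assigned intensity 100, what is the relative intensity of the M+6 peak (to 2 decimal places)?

Term probabilities: M 0.0468, M+2 0.1976, M+4 0.3340, M+6 0.2822, M+8 0.1192, M+10 0.0202. Base peak = M+4.
P(M+4) = C(5,2) × 0.542^3 × 0.458^2 = 10 × 0.15922009 × 0.209764 = 0.333986 (base)
P(M+6) = C(5,3) × 0.542^2 × 0.458^3 = 10 × 0.293764 × 0.09607191 = 0.282225
Relative intensity = 0.282225 / 0.333986 × 100 = 84.50

84.50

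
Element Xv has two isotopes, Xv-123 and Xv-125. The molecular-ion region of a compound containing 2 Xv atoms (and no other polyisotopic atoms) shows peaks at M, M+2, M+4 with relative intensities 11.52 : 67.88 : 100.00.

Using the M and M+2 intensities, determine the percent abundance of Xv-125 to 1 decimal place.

74.7%

Write p for the Xv-123 fraction. I(M+2)/I(M) = [C(2,1)·p^1·(1−p)] / p^2 = 2·(1−p)/p = 67.88/11.52 = 5.8924
(1−p)/p = 5.8924/2 = 2.9462  ⇒  p = 1/(1 + 2.9462) = 0.2534
Xv-123: 25.3%, Xv-125: 74.7%.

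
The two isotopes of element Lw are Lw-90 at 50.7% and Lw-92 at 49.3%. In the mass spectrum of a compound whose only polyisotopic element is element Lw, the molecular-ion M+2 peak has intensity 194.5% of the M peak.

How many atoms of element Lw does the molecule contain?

With n Lw atoms, P(M+2)/P(M) = C(n,1)·p^(n−1)q / p^n = n·q/p = n · 0.493/0.507.
n = 1.945 × 0.507/0.493 = 2.00 ≈ 2

2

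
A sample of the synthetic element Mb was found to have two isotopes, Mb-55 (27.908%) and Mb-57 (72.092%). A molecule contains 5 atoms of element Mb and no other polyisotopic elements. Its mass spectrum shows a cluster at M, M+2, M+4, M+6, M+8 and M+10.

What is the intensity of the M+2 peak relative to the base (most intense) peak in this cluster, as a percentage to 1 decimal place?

5.8%

(0.27908 + 0.72092)^5 gives M 0.0017, M+2 0.0219, M+4 0.1130, M+6 0.2918, M+8 0.3769, M+10 0.1947; the largest is M+8.
P(M+8) = C(5,4) × 0.27908^1 × 0.72092^4 = 5 × 0.27908 × 0.27011475 = 0.376918 (base)
P(M+2) = C(5,1) × 0.27908^4 × 0.72092^1 = 5 × 0.00606617 × 0.72092 = 0.021866
Relative intensity = 0.021866 / 0.376918 × 100 = 5.8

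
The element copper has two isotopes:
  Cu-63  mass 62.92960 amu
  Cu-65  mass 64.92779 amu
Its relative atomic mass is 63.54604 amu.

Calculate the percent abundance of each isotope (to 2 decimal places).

Let x be the fractional abundance of Cu-63; then Cu-65 has abundance 1 − x.
62.92960·x + 64.92779·(1 − x) = 63.54604
(62.92960 − 64.92779)·x = 63.54604 − 64.92779
x = -1.38175 / -1.99819 = 0.69150 → 69.15% Cu-63, 30.85% Cu-65.

Cu-63: 69.15%, Cu-65: 30.85%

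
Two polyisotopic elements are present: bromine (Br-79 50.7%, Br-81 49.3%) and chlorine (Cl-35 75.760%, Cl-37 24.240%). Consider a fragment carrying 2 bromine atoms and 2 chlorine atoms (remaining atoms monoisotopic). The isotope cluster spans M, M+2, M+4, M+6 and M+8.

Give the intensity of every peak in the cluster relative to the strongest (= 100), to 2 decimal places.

Bromine pattern (n=2): 0.257049 : 0.499902 : 0.243049
Chlorine pattern (n=2): 0.57395776 : 0.36728448 : 0.05875776
Convolve the two distributions (both contribute in 2-u steps):
  M: 0.257049×0.57395776 = 0.147535
  M+2: 0.257049×0.36728448 + 0.499902×0.57395776 = 0.381333
  M+4: 0.257049×0.05875776 + 0.499902×0.36728448 + 0.243049×0.57395776 = 0.338210
  M+6: 0.499902×0.05875776 + 0.243049×0.36728448 = 0.118641
  M+8: 0.243049×0.05875776 = 0.014281
Scale to base peak (0.381333) = 100: 38.69 : 100.00 : 88.69 : 31.11 : 3.75

38.69 : 100.00 : 88.69 : 31.11 : 3.75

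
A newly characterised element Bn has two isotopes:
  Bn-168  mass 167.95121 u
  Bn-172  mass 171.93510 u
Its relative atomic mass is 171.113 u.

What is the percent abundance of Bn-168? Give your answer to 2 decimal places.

Let x be the fractional abundance of Bn-168; then Bn-172 has abundance 1 − x.
167.95121·x + 171.93510·(1 − x) = 171.113
(167.95121 − 171.93510)·x = 171.113 − 171.93510
x = -0.82210 / -3.98389 = 0.20636 → 20.64% Bn-168, 79.36% Bn-172.

20.64%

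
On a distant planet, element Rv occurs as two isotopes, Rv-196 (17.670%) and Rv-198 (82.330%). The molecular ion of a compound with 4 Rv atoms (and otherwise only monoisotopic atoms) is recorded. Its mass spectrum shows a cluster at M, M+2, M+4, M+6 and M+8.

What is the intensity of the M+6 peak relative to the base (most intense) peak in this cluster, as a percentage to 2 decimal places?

85.85%

Term probabilities: M 0.0010, M+2 0.0182, M+4 0.1270, M+6 0.3944, M+8 0.4594. Base peak = M+8.
P(M+8) = C(4,4) × 0.17670^0 × 0.82330^4 = 1 × 1.0000 × 0.45944387 = 0.459444 (base)
P(M+6) = C(4,3) × 0.17670^1 × 0.82330^3 = 4 × 0.1767 × 0.55805159 = 0.394431
Relative intensity = 0.394431 / 0.459444 × 100 = 85.85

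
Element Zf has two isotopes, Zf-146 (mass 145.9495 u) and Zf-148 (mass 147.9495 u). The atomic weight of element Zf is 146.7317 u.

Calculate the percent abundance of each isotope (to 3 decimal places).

Zf-146: 60.890%, Zf-148: 39.110%

Writing the weighted mean with unknown fraction x of Zf-146:
145.9495·x + 147.9495·(1 − x) = 146.7317
(145.9495 − 147.9495)·x = 146.7317 − 147.9495
x = -1.2178 / -2.0000 = 0.60890 → 60.890% Zf-146, 39.110% Zf-148.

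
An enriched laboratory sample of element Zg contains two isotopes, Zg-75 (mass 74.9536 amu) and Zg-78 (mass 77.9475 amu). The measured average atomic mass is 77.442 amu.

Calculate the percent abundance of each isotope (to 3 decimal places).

Writing the weighted mean with unknown fraction x of Zg-75:
74.9536·x + 77.9475·(1 − x) = 77.442
(74.9536 − 77.9475)·x = 77.442 − 77.9475
x = -0.5055 / -2.9939 = 0.16884 → 16.884% Zg-75, 83.116% Zg-78.

Zg-75: 16.884%, Zg-78: 83.116%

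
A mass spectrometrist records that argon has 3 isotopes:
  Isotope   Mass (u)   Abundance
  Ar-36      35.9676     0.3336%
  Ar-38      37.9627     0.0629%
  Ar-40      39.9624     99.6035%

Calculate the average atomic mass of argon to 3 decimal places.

39.948 u

Average mass = Σ (abundance × isotope mass) = 0.003336 × 35.9676 + 0.000629 × 37.9627 + 0.996035 × 39.9624
= 0.11999 + 0.02388 + 39.80395 = 39.94782 u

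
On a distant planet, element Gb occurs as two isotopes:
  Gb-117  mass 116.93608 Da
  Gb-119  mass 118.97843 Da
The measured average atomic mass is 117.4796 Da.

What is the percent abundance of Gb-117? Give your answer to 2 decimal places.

Writing the weighted mean with unknown fraction x of Gb-117:
116.93608·x + 118.97843·(1 − x) = 117.4796
(116.93608 − 118.97843)·x = 117.4796 − 118.97843
x = -1.49883 / -2.04235 = 0.73388 → 73.39% Gb-117, 26.61% Gb-119.

73.39%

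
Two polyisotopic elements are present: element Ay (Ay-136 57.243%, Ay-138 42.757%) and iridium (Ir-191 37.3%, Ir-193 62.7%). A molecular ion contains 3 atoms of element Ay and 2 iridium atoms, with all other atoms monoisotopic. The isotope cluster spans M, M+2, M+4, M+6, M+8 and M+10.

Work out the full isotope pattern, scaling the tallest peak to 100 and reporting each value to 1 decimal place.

Element Ay pattern (n=3): 0.18757163 : 0.42031342 : 0.31394827 : 0.07816668
Iridium pattern (n=2): 0.139129 : 0.467742 : 0.393129
Convolve the two distributions (both contribute in 2-u steps):
  M: 0.18757163×0.139129 = 0.026097
  M+2: 0.18757163×0.467742 + 0.42031342×0.139129 = 0.146213
  M+4: 0.18757163×0.393129 + 0.42031342×0.467742 + 0.31394827×0.139129 = 0.314017
  M+6: 0.42031342×0.393129 + 0.31394827×0.467742 + 0.07816668×0.139129 = 0.322959
  M+8: 0.31394827×0.393129 + 0.07816668×0.467742 = 0.159984
  M+10: 0.07816668×0.393129 = 0.030730
Scale to base peak (0.322959) = 100: 8.1 : 45.3 : 97.2 : 100.0 : 49.5 : 9.5

8.1 : 45.3 : 97.2 : 100.0 : 49.5 : 9.5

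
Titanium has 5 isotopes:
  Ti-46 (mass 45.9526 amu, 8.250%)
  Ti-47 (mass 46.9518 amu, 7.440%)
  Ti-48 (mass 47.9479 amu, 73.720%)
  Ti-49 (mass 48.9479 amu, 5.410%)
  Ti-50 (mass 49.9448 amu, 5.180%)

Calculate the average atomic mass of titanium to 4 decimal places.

47.8667 amu

Average mass = Σ (abundance × isotope mass) = 0.08250 × 45.9526 + 0.07440 × 46.9518 + 0.73720 × 47.9479 + 0.05410 × 48.9479 + 0.05180 × 49.9448
= 3.79109 + 3.49321 + 35.34719 + 2.64808 + 2.58714 = 47.86671 amu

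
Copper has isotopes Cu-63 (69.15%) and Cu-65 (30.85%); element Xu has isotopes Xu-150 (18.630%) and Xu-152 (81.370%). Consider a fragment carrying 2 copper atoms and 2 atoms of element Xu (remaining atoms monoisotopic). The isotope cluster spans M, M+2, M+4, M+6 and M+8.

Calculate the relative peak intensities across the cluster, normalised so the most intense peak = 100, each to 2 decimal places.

Copper pattern (n=2): 0.47817225 : 0.4266555 : 0.09517225
Element Xu pattern (n=2): 0.03470769 : 0.30318462 : 0.66210769
Convolve the two distributions (both contribute in 2-u steps):
  M: 0.47817225×0.03470769 = 0.016596
  M+2: 0.47817225×0.30318462 + 0.4266555×0.03470769 = 0.159783
  M+4: 0.47817225×0.66210769 + 0.4266555×0.30318462 + 0.09517225×0.03470769 = 0.449260
  M+6: 0.4266555×0.66210769 + 0.09517225×0.30318462 = 0.311347
  M+8: 0.09517225×0.66210769 = 0.063014
Scale to base peak (0.449260) = 100: 3.69 : 35.57 : 100.00 : 69.30 : 14.03

3.69 : 35.57 : 100.00 : 69.30 : 14.03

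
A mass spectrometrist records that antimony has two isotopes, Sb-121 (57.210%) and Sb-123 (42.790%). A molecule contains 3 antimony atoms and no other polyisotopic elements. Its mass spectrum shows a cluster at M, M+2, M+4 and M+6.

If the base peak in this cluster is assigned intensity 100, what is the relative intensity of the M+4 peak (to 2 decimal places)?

(0.57210 + 0.42790)^3 gives M 0.1872, M+2 0.4202, M+4 0.3143, M+6 0.0783; the largest is M+2.
P(M+2) = C(3,1) × 0.57210^2 × 0.42790^1 = 3 × 0.32729841 × 0.4279 = 0.420153 (base)
P(M+4) = C(3,2) × 0.57210^1 × 0.42790^2 = 3 × 0.5721 × 0.18309841 = 0.314252
Relative intensity = 0.314252 / 0.420153 × 100 = 74.79

74.79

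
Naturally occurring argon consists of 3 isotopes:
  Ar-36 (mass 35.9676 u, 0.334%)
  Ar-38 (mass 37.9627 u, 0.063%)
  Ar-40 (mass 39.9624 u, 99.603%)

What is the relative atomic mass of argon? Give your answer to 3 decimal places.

39.948 u

Average mass = Σ (abundance × isotope mass) = 0.00334 × 35.9676 + 0.00063 × 37.9627 + 0.99603 × 39.9624
= 0.12013 + 0.02392 + 39.80375 = 39.94780 u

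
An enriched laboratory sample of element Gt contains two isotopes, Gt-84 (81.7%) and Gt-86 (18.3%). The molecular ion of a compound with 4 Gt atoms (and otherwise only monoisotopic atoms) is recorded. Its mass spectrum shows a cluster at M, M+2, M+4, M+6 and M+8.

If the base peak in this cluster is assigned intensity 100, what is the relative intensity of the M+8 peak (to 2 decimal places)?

0.25

(0.817 + 0.183)^4 gives M 0.4455, M+2 0.3992, M+4 0.1341, M+6 0.0200, M+8 0.0011; the largest is M.
P(M) = C(4,0) × 0.817^4 × 0.183^0 = 1 × 0.44554157 × 1.0000 = 0.445542 (base)
P(M+8) = C(4,4) × 0.817^0 × 0.183^4 = 1 × 1.0000 × 0.00112151 = 0.001122
Relative intensity = 0.001122 / 0.445542 × 100 = 0.25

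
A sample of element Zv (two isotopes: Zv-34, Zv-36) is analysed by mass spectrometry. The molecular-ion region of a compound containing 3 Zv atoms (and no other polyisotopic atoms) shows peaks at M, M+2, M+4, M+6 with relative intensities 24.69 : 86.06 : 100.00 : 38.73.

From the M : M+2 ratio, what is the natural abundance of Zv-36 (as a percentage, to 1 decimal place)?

Let p = fractional abundance of Zv-34. I(M+2)/I(M) = [C(3,1)·p^2·(1−p)] / p^3 = 3·(1−p)/p = 86.06/24.69 = 3.4856
(1−p)/p = 3.4856/3 = 1.1619  ⇒  p = 1/(1 + 1.1619) = 0.4626
Zv-34: 46.3%, Zv-36: 53.7%.

53.7%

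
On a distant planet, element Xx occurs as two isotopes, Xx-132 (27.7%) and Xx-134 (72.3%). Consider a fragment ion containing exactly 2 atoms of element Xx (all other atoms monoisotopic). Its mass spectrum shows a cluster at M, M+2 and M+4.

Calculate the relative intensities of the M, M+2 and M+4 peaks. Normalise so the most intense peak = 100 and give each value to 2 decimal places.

Expanding (0.277 + 0.723)^2:
P(M) = 0.277^2 = 0.076729
P(M+2) = 2 × 0.277^1 × 0.723^1 = 0.400542
P(M+4) = 0.723^2 = 0.522729
The M+4 peak is largest (0.522729); scaling to 100 gives 14.68 : 76.63 : 100.00.

14.68 : 76.63 : 100.00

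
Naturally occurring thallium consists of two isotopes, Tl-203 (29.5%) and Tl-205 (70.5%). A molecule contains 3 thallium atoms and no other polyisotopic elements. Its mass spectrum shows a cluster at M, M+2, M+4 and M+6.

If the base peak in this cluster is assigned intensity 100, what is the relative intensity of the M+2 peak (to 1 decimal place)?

Binomial terms of (0.295 + 0.705)^3: M 0.0257, M+2 0.1841, M+4 0.4399, M+6 0.3504 → M+4 is the base peak.
P(M+4) = C(3,2) × 0.295^1 × 0.705^2 = 3 × 0.2950 × 0.497025 = 0.439867 (base)
P(M+2) = C(3,1) × 0.295^2 × 0.705^1 = 3 × 0.087025 × 0.7050 = 0.184058
Relative intensity = 0.184058 / 0.439867 × 100 = 41.8

41.8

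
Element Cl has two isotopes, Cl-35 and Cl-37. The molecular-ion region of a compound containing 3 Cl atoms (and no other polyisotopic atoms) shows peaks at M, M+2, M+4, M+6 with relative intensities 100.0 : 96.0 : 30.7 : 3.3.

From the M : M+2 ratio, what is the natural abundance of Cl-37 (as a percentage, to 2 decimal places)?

If p is the fraction of Cl that is Cl-35, then I(M+2)/I(M) = [C(3,1)·p^2·(1−p)] / p^3 = 3·(1−p)/p = 96.0/100.0 = 0.9600
(1−p)/p = 0.9600/3 = 0.3200  ⇒  p = 1/(1 + 0.3200) = 0.7576
Cl-35: 75.76%, Cl-37: 24.24%.

24.24%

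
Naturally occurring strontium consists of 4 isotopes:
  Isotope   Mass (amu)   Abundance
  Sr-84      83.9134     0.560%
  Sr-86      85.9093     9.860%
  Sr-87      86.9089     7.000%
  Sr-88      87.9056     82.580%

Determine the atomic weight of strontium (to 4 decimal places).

Ar = Σ fᵢ·mᵢ = 0.00560 × 83.9134 + 0.09860 × 85.9093 + 0.07000 × 86.9089 + 0.82580 × 87.9056
= 0.46992 + 8.47066 + 6.08362 + 72.59244 = 87.61664 amu

87.6166 amu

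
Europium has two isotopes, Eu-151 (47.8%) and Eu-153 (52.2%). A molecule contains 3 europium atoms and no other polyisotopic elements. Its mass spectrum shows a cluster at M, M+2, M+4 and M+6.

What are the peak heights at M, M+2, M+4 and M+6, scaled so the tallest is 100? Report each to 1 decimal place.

28.0 : 91.6 : 100.0 : 36.4

The 3 Eu atoms are independent, so intensities follow the terms of (0.478 + 0.522)^3.
P(M) = 0.478^3 = 0.109215
P(M+2) = 3 × 0.478^2 × 0.522^1 = 0.357806
P(M+4) = 3 × 0.478^1 × 0.522^2 = 0.390742
P(M+6) = 0.522^3 = 0.142237
The M+4 peak is largest (0.390742); scaling to 100 gives 28.0 : 91.6 : 100.0 : 36.4.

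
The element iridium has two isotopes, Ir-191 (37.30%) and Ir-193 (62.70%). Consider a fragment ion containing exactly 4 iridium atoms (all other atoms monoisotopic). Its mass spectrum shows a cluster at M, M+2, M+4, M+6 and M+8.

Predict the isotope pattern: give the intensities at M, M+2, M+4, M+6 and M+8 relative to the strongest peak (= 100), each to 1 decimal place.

Each Ir atom is independently Ir-191 (p = 0.3730) or Ir-193 (q = 0.6270); the cluster is the binomial expansion (p + q)^4.
P(M) = 0.3730^4 = 0.019357
P(M+2) = 4 × 0.3730^3 × 0.6270^1 = 0.130153
P(M+4) = 6 × 0.3730^2 × 0.6270^2 = 0.328174
P(M+6) = 4 × 0.3730^1 × 0.6270^3 = 0.367766
P(M+8) = 0.6270^4 = 0.154550
The M+6 peak is largest (0.367766); scaling to 100 gives 5.3 : 35.4 : 89.2 : 100.0 : 42.0.

5.3 : 35.4 : 89.2 : 100.0 : 42.0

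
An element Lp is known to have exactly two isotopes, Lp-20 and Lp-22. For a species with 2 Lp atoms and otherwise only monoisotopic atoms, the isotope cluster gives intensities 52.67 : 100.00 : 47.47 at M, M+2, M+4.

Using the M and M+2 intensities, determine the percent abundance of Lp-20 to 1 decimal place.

51.3%

If p is the fraction of Lp that is Lp-20, then I(M+2)/I(M) = [C(2,1)·p^1·(1−p)] / p^2 = 2·(1−p)/p = 100.00/52.67 = 1.8986
(1−p)/p = 1.8986/2 = 0.9493  ⇒  p = 1/(1 + 0.9493) = 0.5130
Lp-20: 51.3%, Lp-22: 48.7%.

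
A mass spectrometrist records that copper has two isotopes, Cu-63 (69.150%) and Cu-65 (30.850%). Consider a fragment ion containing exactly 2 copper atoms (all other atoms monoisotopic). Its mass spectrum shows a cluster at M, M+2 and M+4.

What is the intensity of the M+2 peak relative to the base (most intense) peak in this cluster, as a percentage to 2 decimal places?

89.23%

Term probabilities: M 0.4782, M+2 0.4267, M+4 0.0952. Base peak = M.
P(M) = C(2,0) × 0.69150^2 × 0.30850^0 = 1 × 0.47817225 × 1.0000 = 0.478172 (base)
P(M+2) = C(2,1) × 0.69150^1 × 0.30850^1 = 2 × 0.6915 × 0.3085 = 0.426656
Relative intensity = 0.426656 / 0.478172 × 100 = 89.23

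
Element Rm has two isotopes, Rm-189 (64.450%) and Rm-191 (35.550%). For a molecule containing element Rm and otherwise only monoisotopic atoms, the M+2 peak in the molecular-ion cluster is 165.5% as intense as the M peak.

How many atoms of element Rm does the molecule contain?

For n independent Rm atoms, I(M+2)/I(M) = n · (abundance Rm-191) / (abundance Rm-189) = n · 0.35550/0.64450.
n = 1.655 × 0.64450/0.35550 = 3.00 ≈ 3

3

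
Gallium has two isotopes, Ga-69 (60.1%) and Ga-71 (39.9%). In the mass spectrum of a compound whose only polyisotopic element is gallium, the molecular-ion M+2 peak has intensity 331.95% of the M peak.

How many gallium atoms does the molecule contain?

5

For n independent Ga atoms, I(M+2)/I(M) = n · (abundance Ga-71) / (abundance Ga-69) = n · 0.399/0.601.
n = 3.3195 × 0.601/0.399 = 5.00 ≈ 5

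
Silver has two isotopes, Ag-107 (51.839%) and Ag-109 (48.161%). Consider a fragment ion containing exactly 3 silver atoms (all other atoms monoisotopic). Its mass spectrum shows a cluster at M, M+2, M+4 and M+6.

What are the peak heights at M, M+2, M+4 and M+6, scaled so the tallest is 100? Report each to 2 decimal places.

Each Ag atom is independently Ag-107 (p = 0.51839) or Ag-109 (q = 0.48161); the cluster is the binomial expansion (p + q)^3.
P(M) = 0.51839^3 = 0.139306
P(M+2) = 3 × 0.51839^2 × 0.48161^1 = 0.388267
P(M+4) = 3 × 0.51839^1 × 0.48161^2 = 0.360719
P(M+6) = 0.48161^3 = 0.111709
The M+2 peak is largest (0.388267); scaling to 100 gives 35.88 : 100.00 : 92.90 : 28.77.

35.88 : 100.00 : 92.90 : 28.77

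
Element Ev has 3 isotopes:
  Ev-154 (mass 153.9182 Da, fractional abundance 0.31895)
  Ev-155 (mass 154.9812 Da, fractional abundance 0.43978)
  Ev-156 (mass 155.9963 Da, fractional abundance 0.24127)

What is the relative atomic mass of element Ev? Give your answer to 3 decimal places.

Ar = Σ fᵢ·mᵢ = 0.31895 × 153.9182 + 0.43978 × 154.9812 + 0.24127 × 155.9963
= 49.09221 + 68.15763 + 37.63723 = 154.88707 Da

154.887 Da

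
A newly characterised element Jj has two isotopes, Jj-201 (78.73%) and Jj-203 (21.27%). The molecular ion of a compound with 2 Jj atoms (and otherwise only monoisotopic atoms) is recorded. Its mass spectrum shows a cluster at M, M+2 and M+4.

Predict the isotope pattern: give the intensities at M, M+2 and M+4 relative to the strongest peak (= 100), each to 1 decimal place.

100.0 : 54.0 : 7.3

Expanding (0.7873 + 0.2127)^2:
P(M) = 0.7873^2 = 0.619841
P(M+2) = 2 × 0.7873^1 × 0.2127^1 = 0.334917
P(M+4) = 0.2127^2 = 0.045241
The M peak is largest (0.619841); scaling to 100 gives 100.0 : 54.0 : 7.3.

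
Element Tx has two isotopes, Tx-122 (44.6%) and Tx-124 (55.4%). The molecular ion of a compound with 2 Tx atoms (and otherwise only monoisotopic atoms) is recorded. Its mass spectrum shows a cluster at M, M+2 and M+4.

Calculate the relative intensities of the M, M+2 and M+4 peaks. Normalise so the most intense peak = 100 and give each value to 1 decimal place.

40.3 : 100.0 : 62.1

Expanding (0.446 + 0.554)^2:
P(M) = 0.446^2 = 0.198916
P(M+2) = 2 × 0.446^1 × 0.554^1 = 0.494168
P(M+4) = 0.554^2 = 0.306916
The M+2 peak is largest (0.494168); scaling to 100 gives 40.3 : 100.0 : 62.1.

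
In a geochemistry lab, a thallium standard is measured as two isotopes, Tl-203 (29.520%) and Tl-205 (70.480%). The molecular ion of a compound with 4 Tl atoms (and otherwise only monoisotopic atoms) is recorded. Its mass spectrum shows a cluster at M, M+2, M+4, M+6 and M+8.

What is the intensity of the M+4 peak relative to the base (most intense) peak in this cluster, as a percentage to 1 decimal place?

Binomial terms of (0.29520 + 0.70480)^4: M 0.0076, M+2 0.0725, M+4 0.2597, M+6 0.4134, M+8 0.2468 → M+6 is the base peak.
P(M+6) = C(4,3) × 0.29520^1 × 0.70480^3 = 4 × 0.2952 × 0.35010449 = 0.413403 (base)
P(M+4) = C(4,2) × 0.29520^2 × 0.70480^2 = 6 × 0.08714304 × 0.49674304 = 0.259726
Relative intensity = 0.259726 / 0.413403 × 100 = 62.8

62.8%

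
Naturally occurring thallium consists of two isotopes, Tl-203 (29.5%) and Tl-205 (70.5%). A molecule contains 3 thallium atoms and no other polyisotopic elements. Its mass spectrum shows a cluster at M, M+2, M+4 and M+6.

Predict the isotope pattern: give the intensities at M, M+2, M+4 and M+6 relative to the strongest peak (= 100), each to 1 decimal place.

5.8 : 41.8 : 100.0 : 79.7

Each Tl atom is independently Tl-203 (p = 0.295) or Tl-205 (q = 0.705); the cluster is the binomial expansion (p + q)^3.
P(M) = 0.295^3 = 0.025672
P(M+2) = 3 × 0.295^2 × 0.705^1 = 0.184058
P(M+4) = 3 × 0.295^1 × 0.705^2 = 0.439867
P(M+6) = 0.705^3 = 0.350403
The M+4 peak is largest (0.439867); scaling to 100 gives 5.8 : 41.8 : 100.0 : 79.7.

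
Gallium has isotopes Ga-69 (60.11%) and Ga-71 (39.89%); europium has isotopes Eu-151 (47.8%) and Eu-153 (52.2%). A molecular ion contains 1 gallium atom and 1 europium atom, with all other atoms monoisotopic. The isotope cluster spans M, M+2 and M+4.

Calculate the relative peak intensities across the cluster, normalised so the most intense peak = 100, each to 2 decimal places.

Gallium pattern (n=1): 0.6011 : 0.3989
Europium pattern (n=1): 0.4780 : 0.5220
Convolve the two distributions (both contribute in 2-u steps):
  M: 0.6011×0.4780 = 0.287326
  M+2: 0.6011×0.5220 + 0.3989×0.4780 = 0.504448
  M+4: 0.3989×0.5220 = 0.208226
Scale to base peak (0.504448) = 100: 56.96 : 100.00 : 41.28

56.96 : 100.00 : 41.28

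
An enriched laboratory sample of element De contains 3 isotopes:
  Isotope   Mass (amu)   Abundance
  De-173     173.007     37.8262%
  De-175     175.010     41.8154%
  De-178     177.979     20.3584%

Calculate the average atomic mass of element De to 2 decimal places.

The abundance-weighted mean is 0.378262 × 173.007 + 0.418154 × 175.010 + 0.203584 × 177.979
= 65.4420 + 73.1811 + 36.2337 = 174.8568 amu

174.86 amu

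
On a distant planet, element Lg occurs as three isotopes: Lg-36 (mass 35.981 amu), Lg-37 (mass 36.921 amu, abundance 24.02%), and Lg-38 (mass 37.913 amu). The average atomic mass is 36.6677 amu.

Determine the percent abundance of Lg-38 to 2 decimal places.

23.86%

The remaining 75.98% is split between Lg-36 (fraction x) and Lg-38 (fraction 0.7598 − x).
Substituting: 35.981x + 37.913(0.7598 − x) = 27.7992758
(35.981 − 37.913)x = -1.0070216  ⇒  x = 0.52123, y = 0.23857
Lg-36: 52.12%, Lg-38: 23.86%.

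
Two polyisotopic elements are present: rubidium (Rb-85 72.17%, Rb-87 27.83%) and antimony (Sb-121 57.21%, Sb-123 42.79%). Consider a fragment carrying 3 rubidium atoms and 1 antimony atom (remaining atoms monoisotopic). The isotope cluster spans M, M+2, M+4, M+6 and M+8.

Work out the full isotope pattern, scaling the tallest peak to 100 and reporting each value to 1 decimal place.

Rubidium pattern (n=3): 0.37589809 : 0.43485841 : 0.16768892 : 0.02155458
Antimony pattern (n=1): 0.5721 : 0.4279
Convolve the two distributions (both contribute in 2-u steps):
  M: 0.37589809×0.5721 = 0.215051
  M+2: 0.37589809×0.4279 + 0.43485841×0.5721 = 0.409629
  M+4: 0.43485841×0.4279 + 0.16768892×0.5721 = 0.282011
  M+6: 0.16768892×0.4279 + 0.02155458×0.5721 = 0.084085
  M+8: 0.02155458×0.4279 = 0.009223
Scale to base peak (0.409629) = 100: 52.5 : 100.0 : 68.8 : 20.5 : 2.3

52.5 : 100.0 : 68.8 : 20.5 : 2.3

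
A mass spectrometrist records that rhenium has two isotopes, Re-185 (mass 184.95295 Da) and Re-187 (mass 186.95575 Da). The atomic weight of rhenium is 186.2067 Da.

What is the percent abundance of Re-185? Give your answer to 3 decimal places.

37.400%

Let x be the fractional abundance of Re-185; then Re-187 has abundance 1 − x.
184.95295·x + 186.95575·(1 − x) = 186.2067
(184.95295 − 186.95575)·x = 186.2067 − 186.95575
x = -0.74905 / -2.00280 = 0.37400 → 37.400% Re-185, 62.600% Re-187.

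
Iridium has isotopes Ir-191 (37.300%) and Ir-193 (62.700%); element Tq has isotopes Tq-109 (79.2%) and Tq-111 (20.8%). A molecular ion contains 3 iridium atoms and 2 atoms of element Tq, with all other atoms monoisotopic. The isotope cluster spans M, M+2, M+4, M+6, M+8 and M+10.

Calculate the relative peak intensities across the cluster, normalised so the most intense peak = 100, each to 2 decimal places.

Iridium pattern (n=3): 0.05189512 : 0.26170165 : 0.43991135 : 0.24649188
Element Tq pattern (n=2): 0.627264 : 0.329472 : 0.043264
Convolve the two distributions (both contribute in 2-u steps):
  M: 0.05189512×0.627264 = 0.032552
  M+2: 0.05189512×0.329472 + 0.26170165×0.627264 = 0.181254
  M+4: 0.05189512×0.043264 + 0.26170165×0.329472 + 0.43991135×0.627264 = 0.364409
  M+6: 0.26170165×0.043264 + 0.43991135×0.329472 + 0.24649188×0.627264 = 0.310876
  M+8: 0.43991135×0.043264 + 0.24649188×0.329472 = 0.100244
  M+10: 0.24649188×0.043264 = 0.010664
Scale to base peak (0.364409) = 100: 8.93 : 49.74 : 100.00 : 85.31 : 27.51 : 2.93

8.93 : 49.74 : 100.00 : 85.31 : 27.51 : 2.93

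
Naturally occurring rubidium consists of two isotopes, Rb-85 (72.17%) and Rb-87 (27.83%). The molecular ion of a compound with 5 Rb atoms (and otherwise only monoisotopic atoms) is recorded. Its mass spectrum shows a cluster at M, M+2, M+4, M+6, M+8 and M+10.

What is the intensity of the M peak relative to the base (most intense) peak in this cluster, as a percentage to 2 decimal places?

51.86%

(0.7217 + 0.2783)^5 gives M 0.1958, M+2 0.3775, M+4 0.2911, M+6 0.1123, M+8 0.0216, M+10 0.0017; the largest is M+2.
P(M+2) = C(5,1) × 0.7217^4 × 0.2783^1 = 5 × 0.27128565 × 0.2783 = 0.377494 (base)
P(M) = C(5,0) × 0.7217^5 × 0.2783^0 = 1 × 0.19578685 × 1.0000 = 0.195787
Relative intensity = 0.195787 / 0.377494 × 100 = 51.86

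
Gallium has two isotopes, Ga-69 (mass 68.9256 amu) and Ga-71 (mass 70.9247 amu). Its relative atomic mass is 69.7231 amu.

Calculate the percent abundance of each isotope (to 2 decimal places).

Ga-69: 60.11%, Ga-71: 39.89%

Writing the weighted mean with unknown fraction x of Ga-69:
68.9256·x + 70.9247·(1 − x) = 69.7231
(68.9256 − 70.9247)·x = 69.7231 − 70.9247
x = -1.2016 / -1.9991 = 0.60107 → 60.11% Ga-69, 39.89% Ga-71.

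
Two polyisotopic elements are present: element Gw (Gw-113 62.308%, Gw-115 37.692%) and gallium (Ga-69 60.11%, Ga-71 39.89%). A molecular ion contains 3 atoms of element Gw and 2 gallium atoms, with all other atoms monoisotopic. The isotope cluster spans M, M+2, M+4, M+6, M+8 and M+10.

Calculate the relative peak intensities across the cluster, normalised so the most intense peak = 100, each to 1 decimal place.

Element Gw pattern (n=3): 0.24189753 : 0.43899347 : 0.26556047 : 0.05354853
Gallium pattern (n=2): 0.36132121 : 0.47955758 : 0.15912121
Convolve the two distributions (both contribute in 2-u steps):
  M: 0.24189753×0.36132121 = 0.087403
  M+2: 0.24189753×0.47955758 + 0.43899347×0.36132121 = 0.274621
  M+4: 0.24189753×0.15912121 + 0.43899347×0.47955758 + 0.26556047×0.36132121 = 0.344966
  M+6: 0.43899347×0.15912121 + 0.26556047×0.47955758 + 0.05354853×0.36132121 = 0.216553
  M+8: 0.26556047×0.15912121 + 0.05354853×0.47955758 = 0.067936
  M+10: 0.05354853×0.15912121 = 0.008521
Scale to base peak (0.344966) = 100: 25.3 : 79.6 : 100.0 : 62.8 : 19.7 : 2.5

25.3 : 79.6 : 100.0 : 62.8 : 19.7 : 2.5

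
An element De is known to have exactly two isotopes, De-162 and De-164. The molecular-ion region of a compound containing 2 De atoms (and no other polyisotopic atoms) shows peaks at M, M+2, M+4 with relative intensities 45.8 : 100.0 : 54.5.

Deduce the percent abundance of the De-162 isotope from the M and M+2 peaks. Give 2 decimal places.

Write p for the De-162 fraction. I(M+2)/I(M) = [C(2,1)·p^1·(1−p)] / p^2 = 2·(1−p)/p = 100.0/45.8 = 2.1834
(1−p)/p = 2.1834/2 = 1.0917  ⇒  p = 1/(1 + 1.0917) = 0.4781
De-162: 47.81%, De-164: 52.19%.

47.81%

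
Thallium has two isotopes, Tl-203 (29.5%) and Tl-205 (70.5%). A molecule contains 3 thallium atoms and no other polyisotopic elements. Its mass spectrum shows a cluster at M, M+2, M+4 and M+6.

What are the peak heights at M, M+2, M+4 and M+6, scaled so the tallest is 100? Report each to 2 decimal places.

Expanding (0.295 + 0.705)^3:
P(M) = 0.295^3 = 0.025672
P(M+2) = 3 × 0.295^2 × 0.705^1 = 0.184058
P(M+4) = 3 × 0.295^1 × 0.705^2 = 0.439867
P(M+6) = 0.705^3 = 0.350403
The M+4 peak is largest (0.439867); scaling to 100 gives 5.84 : 41.84 : 100.00 : 79.66.

5.84 : 41.84 : 100.00 : 79.66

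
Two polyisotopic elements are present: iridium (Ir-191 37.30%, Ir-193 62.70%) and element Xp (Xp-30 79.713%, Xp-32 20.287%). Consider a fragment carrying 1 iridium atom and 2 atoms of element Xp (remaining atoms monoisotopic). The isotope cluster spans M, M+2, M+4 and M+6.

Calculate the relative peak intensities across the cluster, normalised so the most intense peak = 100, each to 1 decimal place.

45.7 : 100.0 : 42.0 : 5.0

Iridium pattern (n=1): 0.3730 : 0.6270
Element Xp pattern (n=2): 0.63541624 : 0.32342753 : 0.04115624
Convolve the two distributions (both contribute in 2-u steps):
  M: 0.3730×0.63541624 = 0.237010
  M+2: 0.3730×0.32342753 + 0.6270×0.63541624 = 0.519044
  M+4: 0.3730×0.04115624 + 0.6270×0.32342753 = 0.218140
  M+6: 0.6270×0.04115624 = 0.025805
Scale to base peak (0.519044) = 100: 45.7 : 100.0 : 42.0 : 5.0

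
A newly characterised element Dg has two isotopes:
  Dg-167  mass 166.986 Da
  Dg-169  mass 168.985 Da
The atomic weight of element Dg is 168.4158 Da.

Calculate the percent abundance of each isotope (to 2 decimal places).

Dg-167: 28.47%, Dg-169: 71.53%

Writing the weighted mean with unknown fraction x of Dg-167:
166.986·x + 168.985·(1 − x) = 168.4158
(166.986 − 168.985)·x = 168.4158 − 168.985
x = -0.5692 / -1.999 = 0.28474 → 28.47% Dg-167, 71.53% Dg-169.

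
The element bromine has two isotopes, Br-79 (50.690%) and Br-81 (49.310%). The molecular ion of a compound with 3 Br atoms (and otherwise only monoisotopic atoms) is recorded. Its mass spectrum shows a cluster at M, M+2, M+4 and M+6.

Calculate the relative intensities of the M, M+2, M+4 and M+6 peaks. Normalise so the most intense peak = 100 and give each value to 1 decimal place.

Each Br atom is independently Br-79 (p = 0.50690) or Br-81 (q = 0.49310); the cluster is the binomial expansion (p + q)^3.
P(M) = 0.50690^3 = 0.130247
P(M+2) = 3 × 0.50690^2 × 0.49310^1 = 0.380103
P(M+4) = 3 × 0.50690^1 × 0.49310^2 = 0.369755
P(M+6) = 0.49310^3 = 0.119896
The M+2 peak is largest (0.380103); scaling to 100 gives 34.3 : 100.0 : 97.3 : 31.5.

34.3 : 100.0 : 97.3 : 31.5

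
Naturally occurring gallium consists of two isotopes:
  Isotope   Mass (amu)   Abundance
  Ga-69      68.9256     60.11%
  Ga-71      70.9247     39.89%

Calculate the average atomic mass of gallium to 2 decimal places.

69.72 amu

Ar = Σ fᵢ·mᵢ = 0.6011 × 68.9256 + 0.3989 × 70.9247
= 41.43118 + 28.29186 = 69.72304 amu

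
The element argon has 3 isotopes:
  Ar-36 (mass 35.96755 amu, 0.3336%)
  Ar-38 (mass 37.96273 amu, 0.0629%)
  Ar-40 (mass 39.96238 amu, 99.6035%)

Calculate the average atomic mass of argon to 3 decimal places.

39.948 amu

Average mass = Σ (abundance × isotope mass) = 0.003336 × 35.96755 + 0.000629 × 37.96273 + 0.996035 × 39.96238
= 0.119988 + 0.023879 + 39.803929 = 39.947796 amu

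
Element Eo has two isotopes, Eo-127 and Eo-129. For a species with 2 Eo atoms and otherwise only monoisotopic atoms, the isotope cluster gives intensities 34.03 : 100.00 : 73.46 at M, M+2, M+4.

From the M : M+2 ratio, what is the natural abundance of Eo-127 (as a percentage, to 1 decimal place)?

40.5%

Let p = fractional abundance of Eo-127. I(M+2)/I(M) = [C(2,1)·p^1·(1−p)] / p^2 = 2·(1−p)/p = 100.00/34.03 = 2.9386
(1−p)/p = 2.9386/2 = 1.4693  ⇒  p = 1/(1 + 1.4693) = 0.4050
Eo-127: 40.5%, Eo-129: 59.5%.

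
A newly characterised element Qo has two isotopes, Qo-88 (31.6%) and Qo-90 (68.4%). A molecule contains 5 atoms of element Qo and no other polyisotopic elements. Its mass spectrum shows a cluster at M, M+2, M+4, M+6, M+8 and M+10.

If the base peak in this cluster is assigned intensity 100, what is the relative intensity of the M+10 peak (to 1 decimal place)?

Term probabilities: M 0.0032, M+2 0.0341, M+4 0.1476, M+6 0.3196, M+8 0.3458, M+10 0.1497. Base peak = M+8.
P(M+8) = C(5,4) × 0.316^1 × 0.684^4 = 5 × 0.3160 × 0.21888924 = 0.345845 (base)
P(M+10) = C(5,5) × 0.316^0 × 0.684^5 = 1 × 1.0000 × 0.14972024 = 0.149720
Relative intensity = 0.149720 / 0.345845 × 100 = 43.3

43.3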